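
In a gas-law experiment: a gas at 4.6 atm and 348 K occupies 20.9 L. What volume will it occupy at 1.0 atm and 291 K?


P1V1/T1 = P2V2/T2
V2 = P1V1T2/(T1P2)
= 4.6×20.9×291/(348×1.0)
= 80.393 L

80.393 L


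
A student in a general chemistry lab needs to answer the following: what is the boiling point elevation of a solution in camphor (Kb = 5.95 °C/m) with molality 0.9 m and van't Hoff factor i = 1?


ΔTb = Kb × m × i
= 5.95 × 0.9 × 1
= 5.355 °C

5.355 °C


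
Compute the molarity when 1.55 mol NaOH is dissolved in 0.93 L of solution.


M = n/V = 1.55/0.93 = 1.667 mol/L

1.667 M


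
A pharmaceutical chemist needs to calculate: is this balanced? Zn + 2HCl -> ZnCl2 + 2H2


Equation: Zn + 2HCl -> ZnCl2 + 2H2
Check atoms: Cl: 2=2, H: 2≠4, Zn: 1=1
Not balanced

No, not balanced


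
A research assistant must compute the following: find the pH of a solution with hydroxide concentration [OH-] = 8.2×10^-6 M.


pOH = -log10([OH-]) = -log10(8.2×10^-6)
= 6 - log10(8.2) = 5.09
pH = 14 - pOH = 14 - 5.09 = 8.91

8.91


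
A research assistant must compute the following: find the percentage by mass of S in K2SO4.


M(K2SO4) = 2×39.1 + 1×32.07 + 4×16.0 = 174.27 g/mol
Mass of S = 1 × 32.07 = 32.07 g/mol
% S = 32.07/174.27 × 100 = 18.40%

18.40%


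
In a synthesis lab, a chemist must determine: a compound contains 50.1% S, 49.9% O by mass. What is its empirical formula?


Assume 100 g sample. Moles of each element:
  S: 50.1/32.07 = 1.562 mol
  O: 49.9/16.0 = 3.119 mol
Divide by smallest (1.562):
  S: 1.562/1.562 = 1.0
  O: 3.119/1.562 = 2.0
Empirical formula: SO2

SO2


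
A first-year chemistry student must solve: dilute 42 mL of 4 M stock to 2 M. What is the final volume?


C1V1 = C2V2
4 × 42 = 2 × V2
V2 = 168/2 = 84.0 mL

84.0 mL


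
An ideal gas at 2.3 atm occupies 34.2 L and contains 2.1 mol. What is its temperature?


PV = nRT  (R = 0.08206 L·atm/(mol·K))
T = PV/(nR) = 2.3×34.2/(2.1×0.08206)
= 78.66/0.172326
= 456.46 K

456.46 K


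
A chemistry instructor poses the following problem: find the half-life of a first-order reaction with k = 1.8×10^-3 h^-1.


t½ = ln2/k = 0.693147/(1.8×10^-3 h^-1)
= 385.1 h

385.1 h


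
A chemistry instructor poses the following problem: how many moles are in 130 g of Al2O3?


M(Al2O3) = 101.96 g/mol
n = mass/M = 130/101.96 = 1.275 mol

1.275 mol


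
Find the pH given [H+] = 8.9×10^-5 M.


pH = -log10([H+]) = -log10(8.9×10^-5)
= 5 - log10(8.9)
= 5 - 0.95
= 4.05

4.05


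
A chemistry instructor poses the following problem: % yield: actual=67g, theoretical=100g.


% yield = actual/theoretical × 100
= 67/100 × 100
= 67.0%

67.0%


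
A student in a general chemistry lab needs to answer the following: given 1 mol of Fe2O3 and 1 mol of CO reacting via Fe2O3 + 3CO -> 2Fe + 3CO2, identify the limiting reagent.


Mole ratio available / coefficient:
  Fe2O3: 1/1 = 1.000
  CO: 1/3 = 0.333
Smaller ratio is limiting.

CO


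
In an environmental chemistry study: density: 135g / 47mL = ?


ρ = mass/volume
= 135/47
= 2.872 g/mL

2.872 g/mL


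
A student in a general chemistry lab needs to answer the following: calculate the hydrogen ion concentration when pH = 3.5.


[H+] = 10^(-pH) = 10^(-3.5)
= 3.16×10^-4 M

3.16×10^-4 M


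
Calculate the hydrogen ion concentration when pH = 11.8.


[H+] = 10^(-pH) = 10^(-11.8)
= 1.58×10^-12 M

1.58×10^-12 M


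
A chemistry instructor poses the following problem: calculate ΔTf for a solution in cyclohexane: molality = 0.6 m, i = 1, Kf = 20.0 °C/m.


ΔTf = Kf × m × i
= 20.0 × 0.6 × 1
= 12.0 °C

12.0 °C


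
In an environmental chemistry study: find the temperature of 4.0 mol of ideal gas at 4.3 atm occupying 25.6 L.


PV = nRT  (R = 0.08206 L·atm/(mol·K))
T = PV/(nR) = 4.3×25.6/(4.0×0.08206)
= 110.08/0.328240
= 335.36 K

335.36 K


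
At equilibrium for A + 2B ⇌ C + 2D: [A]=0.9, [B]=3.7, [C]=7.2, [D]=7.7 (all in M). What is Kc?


Kc = [C][D]^2/([A][B]^2)
= (7.2^1 × 7.7^2)/(0.9^1 × 3.7^2)
= 426.888/12.321
= 34.65

34.65


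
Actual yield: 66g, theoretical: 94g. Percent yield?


% yield = actual/theoretical × 100
= 66/94 × 100
= 70.21%

70.21%


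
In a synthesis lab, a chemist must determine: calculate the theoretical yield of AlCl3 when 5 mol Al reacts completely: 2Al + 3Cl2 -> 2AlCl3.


Mole ratio AlCl3:Al = 2:2
n(AlCl3) = 5 × 2/2 = 5.000 mol
mass = 5.000 × 133.33 = 666.65 g

666.65 g


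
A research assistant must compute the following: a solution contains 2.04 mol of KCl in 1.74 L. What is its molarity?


M = n/V = 2.04/1.74 = 1.172 mol/L

1.172 M


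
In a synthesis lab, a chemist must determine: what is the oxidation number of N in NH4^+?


x + 4(+1) = +1, so x = -3
Oxidation number: -3

-3


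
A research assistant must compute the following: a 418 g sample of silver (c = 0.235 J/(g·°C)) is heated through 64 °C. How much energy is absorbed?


q = mcΔT = 418 × 0.235 × 64
= 6286.72 J

6286.72 J


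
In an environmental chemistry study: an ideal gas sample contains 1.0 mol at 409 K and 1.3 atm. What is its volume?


PV = nRT  (R = 0.08206 L·atm/(mol·K))
V = nRT/P = 1.0×0.08206×409/1.3
= 25.817 L

25.817 L


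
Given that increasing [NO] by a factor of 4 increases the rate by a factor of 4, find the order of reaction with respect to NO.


rate ∝ [NO]^n
4^n = 4 → n = 1
Order in NO: 1

1


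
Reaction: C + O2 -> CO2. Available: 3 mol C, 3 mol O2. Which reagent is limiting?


Mole ratio available / coefficient:
  C: 3/1 = 3.000
  O2: 3/1 = 3.000
Smaller ratio is limiting.

neither (stoichiometric); C and O2 are fully consumed


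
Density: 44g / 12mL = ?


ρ = mass/volume
= 44/12
= 3.667 g/mL

3.667 g/mL


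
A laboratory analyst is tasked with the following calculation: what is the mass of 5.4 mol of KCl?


M(KCl) = 74.55 g/mol
mass = n × M = 5.4 × 74.55 = 402.57 g

402.57 g


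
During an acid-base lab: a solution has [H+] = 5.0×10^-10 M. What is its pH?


pH = -log10([H+]) = -log10(5.0×10^-10)
= 10 - log10(5.0)
= 10 - 0.7
= 9.3

9.3


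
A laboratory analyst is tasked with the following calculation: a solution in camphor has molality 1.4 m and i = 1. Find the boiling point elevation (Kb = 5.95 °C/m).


ΔTb = Kb × m × i
= 5.95 × 1.4 × 1
= 8.33 °C

8.33 °C


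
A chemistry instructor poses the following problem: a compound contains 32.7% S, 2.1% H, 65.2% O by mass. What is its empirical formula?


Assume 100 g sample. Moles of each element:
  S: 32.7/32.07 = 1.02 mol
  H: 2.1/1.008 = 2.083 mol
  O: 65.2/16.0 = 4.075 mol
Divide by smallest (1.02):
  S: 1.02/1.02 = 1.0
  H: 2.083/1.02 = 2.04
  O: 4.075/1.02 = 4.0
Empirical formula: H2SO4

H2SO4


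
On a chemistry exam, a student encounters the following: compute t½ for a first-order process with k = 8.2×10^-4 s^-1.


t½ = ln2/k = 0.693147/(8.2×10^-4 s^-1)
= 845.3 s

845.3 s


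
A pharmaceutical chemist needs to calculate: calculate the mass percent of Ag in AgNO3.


M(AgNO3) = 1×107.87 + 1×14.01 + 3×16.0 = 169.88 g/mol
Mass of Ag = 1 × 107.87 = 107.87 g/mol
% Ag = 107.87/169.88 × 100 = 63.50%

63.50%


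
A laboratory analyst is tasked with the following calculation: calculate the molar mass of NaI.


M(NaI) = 1×22.99 + 1×126.9
= 22.99 + 126.9
= 149.89 g/mol

149.89 g/mol


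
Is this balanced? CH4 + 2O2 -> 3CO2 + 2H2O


Equation: CH4 + 2O2 -> 3CO2 + 2H2O
Check atoms: C: 1≠3, H: 4=4, O: 4≠8
Not balanced

No, not balanced


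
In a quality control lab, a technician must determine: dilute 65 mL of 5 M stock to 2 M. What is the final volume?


C1V1 = C2V2
5 × 65 = 2 × V2
V2 = 325/2 = 162.5 mL

162.5 mL


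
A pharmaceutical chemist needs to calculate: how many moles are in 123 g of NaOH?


M(NaOH) = 40.0 g/mol
n = mass/M = 123/40.0 = 3.075 mol

3.075 mol


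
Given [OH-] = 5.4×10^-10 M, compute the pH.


pOH = -log10([OH-]) = -log10(5.4×10^-10)
= 10 - log10(5.4) = 9.27
pH = 14 - pOH = 14 - 9.27 = 4.73

4.73


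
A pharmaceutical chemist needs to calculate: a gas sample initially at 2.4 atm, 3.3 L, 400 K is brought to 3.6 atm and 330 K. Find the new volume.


P1V1/T1 = P2V2/T2
V2 = P1V1T2/(T1P2)
= 2.4×3.3×330/(400×3.6)
= 1.815 L

1.815 L


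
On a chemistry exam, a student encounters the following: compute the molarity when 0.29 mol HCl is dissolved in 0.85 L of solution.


M = n/V = 0.29/0.85 = 0.341 mol/L

0.341 M


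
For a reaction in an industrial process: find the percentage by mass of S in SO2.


M(SO2) = 1×32.07 + 2×16.0 = 64.07 g/mol
Mass of S = 1 × 32.07 = 32.07 g/mol
% S = 32.07/64.07 × 100 = 50.05%

50.05%


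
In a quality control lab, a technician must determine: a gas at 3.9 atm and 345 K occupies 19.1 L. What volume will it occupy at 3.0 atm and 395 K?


P1V1/T1 = P2V2/T2
V2 = P1V1T2/(T1P2)
= 3.9×19.1×395/(345×3.0)
= 28.429 L

28.429 L


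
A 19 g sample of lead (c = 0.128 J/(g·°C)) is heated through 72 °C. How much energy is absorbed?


q = mcΔT = 19 × 0.128 × 72
= 175.10 J

175.10 J


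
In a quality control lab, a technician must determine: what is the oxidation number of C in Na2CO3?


2(+1) + x + 3(-2) = 0, so x = +4
Oxidation number: +4

+4


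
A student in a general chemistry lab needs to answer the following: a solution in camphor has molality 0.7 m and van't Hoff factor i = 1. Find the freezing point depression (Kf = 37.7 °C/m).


ΔTf = Kf × m × i
= 37.7 × 0.7 × 1
= 26.39 °C

26.39 °C


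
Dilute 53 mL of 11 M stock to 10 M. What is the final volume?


C1V1 = C2V2
11 × 53 = 10 × V2
V2 = 583/10 = 58.3 mL

58.3 mL


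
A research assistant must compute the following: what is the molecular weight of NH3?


M(NH3) = 1×14.01 + 3×1.008
= 14.01 + 3.02
= 17.03 g/mol

17.03 g/mol


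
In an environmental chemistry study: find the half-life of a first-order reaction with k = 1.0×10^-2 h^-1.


t½ = ln2/k = 0.693147/(1.0×10^-2 h^-1)
= 69.31 h

69.31 h


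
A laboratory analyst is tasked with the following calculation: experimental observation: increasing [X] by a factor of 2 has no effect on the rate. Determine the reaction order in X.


rate ∝ [X]^n
rate ∝ [X]^0
Order in X: 0

0


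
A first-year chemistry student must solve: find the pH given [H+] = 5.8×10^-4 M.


pH = -log10([H+]) = -log10(5.8×10^-4)
= 4 - log10(5.8)
= 4 - 0.76
= 3.24

3.24


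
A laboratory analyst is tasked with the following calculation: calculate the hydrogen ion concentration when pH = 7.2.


[H+] = 10^(-pH) = 10^(-7.2)
= 6.31×10^-8 M

6.31×10^-8 M


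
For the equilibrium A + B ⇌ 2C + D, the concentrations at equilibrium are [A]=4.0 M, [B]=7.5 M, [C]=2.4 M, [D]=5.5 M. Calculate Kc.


Kc = [C]^2[D]/([A][B])
= (2.4^2 × 5.5^1)/(4.0^1 × 7.5^1)
= 31.68/30
= 1.056

1.056


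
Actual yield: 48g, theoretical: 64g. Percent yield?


% yield = actual/theoretical × 100
= 48/64 × 100
= 75.0%

75.0%


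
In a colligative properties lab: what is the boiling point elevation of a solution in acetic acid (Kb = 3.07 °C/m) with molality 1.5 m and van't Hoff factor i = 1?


ΔTb = Kb × m × i
= 3.07 × 1.5 × 1
= 4.605 °C

4.605 °C


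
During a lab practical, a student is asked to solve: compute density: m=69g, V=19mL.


ρ = mass/volume
= 69/19
= 3.632 g/mL

3.632 g/mL


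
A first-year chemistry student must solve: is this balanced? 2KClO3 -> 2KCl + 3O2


Equation: 2KClO3 -> 2KCl + 3O2
Check atoms: Cl: 2=2, K: 2=2, O: 6=6
Balanced

Yes, balanced


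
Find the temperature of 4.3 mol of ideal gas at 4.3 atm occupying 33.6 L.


PV = nRT  (R = 0.08206 L·atm/(mol·K))
T = PV/(nR) = 4.3×33.6/(4.3×0.08206)
= 144.48/0.352858
= 409.46 K

409.46 K


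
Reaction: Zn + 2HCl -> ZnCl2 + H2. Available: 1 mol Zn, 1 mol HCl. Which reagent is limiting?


Mole ratio available / coefficient:
  Zn: 1/1 = 1.000
  HCl: 1/2 = 0.500
Smaller ratio is limiting.

HCl


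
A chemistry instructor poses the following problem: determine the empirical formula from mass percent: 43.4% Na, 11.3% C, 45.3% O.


Assume 100 g sample. Moles of each element:
  Na: 43.4/22.99 = 1.888 mol
  C: 11.3/12.01 = 0.941 mol
  O: 45.3/16.0 = 2.831 mol
Divide by smallest (0.941):
  Na: 1.888/0.941 = 2.01
  C: 0.941/0.941 = 1.0
  O: 2.831/0.941 = 3.01
Empirical formula: Na2CO3

Na2CO3


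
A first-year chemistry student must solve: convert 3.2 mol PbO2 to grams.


M(PbO2) = 239.2 g/mol
mass = n × M = 3.2 × 239.2 = 765.44 g

765.44 g


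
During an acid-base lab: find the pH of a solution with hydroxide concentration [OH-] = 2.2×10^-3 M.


pOH = -log10([OH-]) = -log10(2.2×10^-3)
= 3 - log10(2.2) = 2.66
pH = 14 - pOH = 14 - 2.66 = 11.34

11.34


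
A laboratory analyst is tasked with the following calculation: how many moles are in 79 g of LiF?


M(LiF) = 25.94 g/mol
n = mass/M = 79/25.94 = 3.0455 mol

3.0455 mol


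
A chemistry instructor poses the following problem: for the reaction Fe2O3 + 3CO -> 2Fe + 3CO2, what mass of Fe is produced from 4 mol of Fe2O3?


Mole ratio Fe:Fe2O3 = 2:1
n(Fe) = 4 × 2/1 = 8.000 mol
mass = 8.000 × 55.85 = 446.8 g

446.8 g


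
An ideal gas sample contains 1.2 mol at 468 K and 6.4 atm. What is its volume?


PV = nRT  (R = 0.08206 L·atm/(mol·K))
V = nRT/P = 1.2×0.08206×468/6.4
= 7.201 L

7.201 L


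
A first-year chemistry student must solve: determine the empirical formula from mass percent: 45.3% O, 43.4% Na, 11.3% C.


Assume 100 g sample. Moles of each element:
  O: 45.3/16.0 = 2.831 mol
  Na: 43.4/22.99 = 1.888 mol
  C: 11.3/12.01 = 0.941 mol
Divide by smallest (0.941):
  O: 2.831/0.941 = 3.01
  Na: 1.888/0.941 = 2.01
  C: 0.941/0.941 = 1.0
Empirical formula: Na2CO3

Na2CO3


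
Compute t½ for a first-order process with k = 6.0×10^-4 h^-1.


t½ = ln2/k = 0.693147/(6.0×10^-4 h^-1)
= 1155 h

1155 h


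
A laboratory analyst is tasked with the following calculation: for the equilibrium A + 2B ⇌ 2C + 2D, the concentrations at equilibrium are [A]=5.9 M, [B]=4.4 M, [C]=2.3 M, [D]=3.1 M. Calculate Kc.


Kc = [C]^2[D]^2/([A][B]^2)
= (2.3^2 × 3.1^2)/(5.9^1 × 4.4^2)
= 50.8369/114.224
= 0.4451

0.4451


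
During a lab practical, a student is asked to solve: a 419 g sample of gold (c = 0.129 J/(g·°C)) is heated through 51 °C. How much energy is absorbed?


q = mcΔT = 419 × 0.129 × 51
= 2756.60 J

2756.60 J


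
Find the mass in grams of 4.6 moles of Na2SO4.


M(Na2SO4) = 142.05 g/mol
mass = n × M = 4.6 × 142.05 = 653.43 g

653.43 g


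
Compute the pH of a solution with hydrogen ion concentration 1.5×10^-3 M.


pH = -log10([H+]) = -log10(1.5×10^-3)
= 3 - log10(1.5)
= 3 - 0.18
= 2.82

2.82


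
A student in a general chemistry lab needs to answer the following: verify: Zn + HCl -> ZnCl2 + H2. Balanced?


Equation: Zn + HCl -> ZnCl2 + H2
Check atoms: Cl: 1≠2, H: 1≠2, Zn: 1=1
Not balanced

No, not balanced


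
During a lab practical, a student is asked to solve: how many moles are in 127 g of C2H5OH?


M(C2H5OH) = 46.07 g/mol
n = mass/M = 127/46.07 = 2.7567 mol

2.7567 mol


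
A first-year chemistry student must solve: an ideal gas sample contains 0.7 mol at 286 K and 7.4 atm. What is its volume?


PV = nRT  (R = 0.08206 L·atm/(mol·K))
V = nRT/P = 0.7×0.08206×286/7.4
= 2.22 L

2.22 L


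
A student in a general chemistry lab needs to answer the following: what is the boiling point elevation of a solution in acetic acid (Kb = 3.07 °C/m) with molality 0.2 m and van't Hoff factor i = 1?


ΔTb = Kb × m × i
= 3.07 × 0.2 × 1
= 0.614 °C

0.614 °C


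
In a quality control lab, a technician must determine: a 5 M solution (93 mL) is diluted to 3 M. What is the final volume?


C1V1 = C2V2
5 × 93 = 3 × V2
V2 = 465/3 = 155.0 mL

155.0 mL


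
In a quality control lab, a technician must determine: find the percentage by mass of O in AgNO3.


M(AgNO3) = 1×107.87 + 1×14.01 + 3×16.0 = 169.88 g/mol
Mass of O = 3 × 16.0 = 48.00 g/mol
% O = 48.00/169.88 × 100 = 28.26%

28.26%


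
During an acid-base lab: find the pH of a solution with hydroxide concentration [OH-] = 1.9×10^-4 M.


pOH = -log10([OH-]) = -log10(1.9×10^-4)
= 4 - log10(1.9) = 3.72
pH = 14 - pOH = 14 - 3.72 = 10.28

10.28


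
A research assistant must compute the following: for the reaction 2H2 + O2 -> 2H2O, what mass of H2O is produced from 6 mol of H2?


Mole ratio H2O:H2 = 2:2
n(H2O) = 6 × 2/2 = 6.000 mol
mass = 6.000 × 18.02 = 108.12 g

108.12 g


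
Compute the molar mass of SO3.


M(SO3) = 1×32.07 + 3×16.0
= 32.07 + 48.0
= 80.07 g/mol

80.07 g/mol


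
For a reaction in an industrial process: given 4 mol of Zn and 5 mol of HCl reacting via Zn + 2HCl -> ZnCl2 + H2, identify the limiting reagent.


Mole ratio available / coefficient:
  Zn: 4/1 = 4.000
  HCl: 5/2 = 2.500
Smaller ratio is limiting.

HCl


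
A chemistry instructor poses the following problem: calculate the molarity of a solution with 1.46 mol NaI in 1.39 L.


M = n/V = 1.46/1.39 = 1.050 mol/L

1.050 M


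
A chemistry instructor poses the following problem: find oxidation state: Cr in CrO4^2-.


x + 4(-2) = -2, so x = +6
Oxidation number: +6

+6


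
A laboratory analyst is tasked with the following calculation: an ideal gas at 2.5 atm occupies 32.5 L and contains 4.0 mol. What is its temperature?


PV = nRT  (R = 0.08206 L·atm/(mol·K))
T = PV/(nR) = 2.5×32.5/(4.0×0.08206)
= 81.25/0.328240
= 247.53 K

247.53 K


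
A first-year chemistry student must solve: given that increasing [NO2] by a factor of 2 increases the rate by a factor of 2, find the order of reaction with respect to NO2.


rate ∝ [NO2]^n
2^n = 2 → n = 1
Order in NO2: 1

1


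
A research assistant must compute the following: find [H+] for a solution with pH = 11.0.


[H+] = 10^(-pH) = 10^(-11.0)
= 1.0×10^-11 M

1.0×10^-11 M


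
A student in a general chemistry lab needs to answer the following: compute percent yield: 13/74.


% yield = actual/theoretical × 100
= 13/74 × 100
= 17.57%

17.57%


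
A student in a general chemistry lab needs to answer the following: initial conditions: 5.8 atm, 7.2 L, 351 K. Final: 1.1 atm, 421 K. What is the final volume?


P1V1/T1 = P2V2/T2
V2 = P1V1T2/(T1P2)
= 5.8×7.2×421/(351×1.1)
= 45.535 L

45.535 L


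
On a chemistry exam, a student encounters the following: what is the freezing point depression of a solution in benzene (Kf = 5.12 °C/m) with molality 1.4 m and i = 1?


ΔTf = Kf × m × i
= 5.12 × 1.4 × 1
= 7.168 °C

7.168 °C


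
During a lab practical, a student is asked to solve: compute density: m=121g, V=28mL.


ρ = mass/volume
= 121/28
= 4.321 g/mL

4.321 g/mL


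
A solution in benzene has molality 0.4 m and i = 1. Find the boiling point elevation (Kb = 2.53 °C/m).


ΔTb = Kb × m × i
= 2.53 × 0.4 × 1
= 1.012 °C

1.012 °C


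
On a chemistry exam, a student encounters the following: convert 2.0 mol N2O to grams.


M(N2O) = 44.02 g/mol
mass = n × M = 2.0 × 44.02 = 88.04 g

88.04 g


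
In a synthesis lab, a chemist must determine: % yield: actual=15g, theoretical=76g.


% yield = actual/theoretical × 100
= 15/76 × 100
= 19.74%

19.74%


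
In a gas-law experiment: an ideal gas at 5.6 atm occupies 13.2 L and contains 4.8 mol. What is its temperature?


PV = nRT  (R = 0.08206 L·atm/(mol·K))
T = PV/(nR) = 5.6×13.2/(4.8×0.08206)
= 73.92/0.393888
= 187.67 K

187.67 K


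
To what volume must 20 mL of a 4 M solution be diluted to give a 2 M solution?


C1V1 = C2V2
4 × 20 = 2 × V2
V2 = 80/2 = 40.0 mL

40.0 mL


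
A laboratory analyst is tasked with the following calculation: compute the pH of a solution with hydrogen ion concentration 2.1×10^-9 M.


pH = -log10([H+]) = -log10(2.1×10^-9)
= 9 - log10(2.1)
= 9 - 0.32
= 8.68

8.68


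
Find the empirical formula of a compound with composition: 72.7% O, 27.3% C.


Assume 100 g sample. Moles of each element:
  O: 72.7/16.0 = 4.544 mol
  C: 27.3/12.01 = 2.273 mol
Divide by smallest (2.273):
  O: 4.544/2.273 = 2.0
  C: 2.273/2.273 = 1.0
Empirical formula: CO2

CO2


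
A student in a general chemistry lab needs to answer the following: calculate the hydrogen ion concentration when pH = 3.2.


[H+] = 10^(-pH) = 10^(-3.2)
= 6.31×10^-4 M

6.31×10^-4 M


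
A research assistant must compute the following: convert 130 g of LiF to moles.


M(LiF) = 25.94 g/mol
n = mass/M = 130/25.94 = 5.0116 mol

5.0116 mol


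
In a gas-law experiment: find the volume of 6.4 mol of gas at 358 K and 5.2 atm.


PV = nRT  (R = 0.08206 L·atm/(mol·K))
V = nRT/P = 6.4×0.08206×358/5.2
= 36.157 L

36.157 L


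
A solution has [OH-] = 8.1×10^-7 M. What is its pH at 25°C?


pOH = -log10([OH-]) = -log10(8.1×10^-7)
= 7 - log10(8.1) = 6.09
pH = 14 - pOH = 14 - 6.09 = 7.91

7.91


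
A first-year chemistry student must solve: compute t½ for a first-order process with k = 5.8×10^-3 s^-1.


t½ = ln2/k = 0.693147/(5.8×10^-3 s^-1)
= 119.5 s

119.5 s


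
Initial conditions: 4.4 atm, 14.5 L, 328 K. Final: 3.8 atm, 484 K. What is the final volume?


P1V1/T1 = P2V2/T2
V2 = P1V1T2/(T1P2)
= 4.4×14.5×484/(328×3.8)
= 24.775 L

24.775 L


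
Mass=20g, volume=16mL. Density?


ρ = mass/volume
= 20/16
= 1.25 g/mL

1.25 g/mL


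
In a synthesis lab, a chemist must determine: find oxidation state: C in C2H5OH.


2x + 6(+1) + (-2) = 0, so x = -2
Oxidation number: -2

-2


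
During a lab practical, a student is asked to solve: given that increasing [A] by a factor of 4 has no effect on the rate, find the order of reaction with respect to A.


rate ∝ [A]^n
rate ∝ [A]^0
Order in A: 0

0


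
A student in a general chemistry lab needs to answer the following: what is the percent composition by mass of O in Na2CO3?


M(Na2CO3) = 2×22.99 + 1×12.01 + 3×16.0 = 105.99 g/mol
Mass of O = 3 × 16.0 = 48.00 g/mol
% O = 48.00/105.99 × 100 = 45.29%

45.29%


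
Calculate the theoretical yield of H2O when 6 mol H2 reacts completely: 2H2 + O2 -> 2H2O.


Mole ratio H2O:H2 = 2:2
n(H2O) = 6 × 2/2 = 6.000 mol
mass = 6.000 × 18.02 = 108.12 g

108.12 g


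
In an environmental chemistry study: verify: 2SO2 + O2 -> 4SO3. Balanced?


Equation: 2SO2 + O2 -> 4SO3
Check atoms: O: 6≠12, S: 2≠4
Not balanced

No, not balanced


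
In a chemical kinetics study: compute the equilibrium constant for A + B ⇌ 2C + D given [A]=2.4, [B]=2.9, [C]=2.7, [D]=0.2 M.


Kc = [C]^2[D]/([A][B])
= (2.7^2 × 0.2^1)/(2.4^1 × 2.9^1)
= 1.458/6.96
= 0.2095

0.2095


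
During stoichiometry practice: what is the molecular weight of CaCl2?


M(CaCl2) = 1×40.08 + 2×35.45
= 40.08 + 70.9
= 110.98 g/mol

110.98 g/mol


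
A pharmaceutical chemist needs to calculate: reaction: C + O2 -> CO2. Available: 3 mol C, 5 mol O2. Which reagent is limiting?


Mole ratio available / coefficient:
  C: 3/1 = 3.000
  O2: 5/1 = 5.000
Smaller ratio is limiting.

C


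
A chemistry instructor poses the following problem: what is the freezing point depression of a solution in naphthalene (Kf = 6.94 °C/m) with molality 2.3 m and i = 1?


ΔTf = Kf × m × i
= 6.94 × 2.3 × 1
= 15.962 °C

15.962 °C


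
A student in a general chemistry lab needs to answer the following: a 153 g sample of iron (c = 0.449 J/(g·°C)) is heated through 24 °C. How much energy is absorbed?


q = mcΔT = 153 × 0.449 × 24
= 1648.73 J

1648.73 J


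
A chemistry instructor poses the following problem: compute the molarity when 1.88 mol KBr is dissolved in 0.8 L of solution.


M = n/V = 1.88/0.8 = 2.350 mol/L

2.350 M


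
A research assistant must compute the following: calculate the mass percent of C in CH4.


M(CH4) = 1×12.01 + 4×1.008 = 16.042 g/mol
Mass of C = 1 × 12.01 = 12.01 g/mol
% C = 12.01/16.042 × 100 = 74.87%

74.87%


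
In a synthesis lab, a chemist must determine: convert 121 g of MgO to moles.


M(MgO) = 40.31 g/mol
n = mass/M = 121/40.31 = 3.0017 mol

3.0017 mol


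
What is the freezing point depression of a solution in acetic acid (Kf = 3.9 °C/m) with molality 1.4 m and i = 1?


ΔTf = Kf × m × i
= 3.9 × 1.4 × 1
= 5.46 °C

5.46 °C


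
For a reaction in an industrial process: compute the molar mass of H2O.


M(H2O) = 2×1.008 + 1×16.0
= 2.02 + 16.0
= 18.02 g/mol

18.02 g/mol


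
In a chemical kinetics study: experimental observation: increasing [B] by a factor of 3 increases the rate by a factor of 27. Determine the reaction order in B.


rate ∝ [B]^n
3^n = 27 → n = 3
Order in B: 3

3


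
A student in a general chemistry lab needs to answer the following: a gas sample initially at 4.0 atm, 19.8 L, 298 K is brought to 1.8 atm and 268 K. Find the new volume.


P1V1/T1 = P2V2/T2
V2 = P1V1T2/(T1P2)
= 4.0×19.8×268/(298×1.8)
= 39.57 L

39.57 L


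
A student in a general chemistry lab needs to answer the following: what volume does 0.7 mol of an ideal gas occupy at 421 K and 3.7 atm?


PV = nRT  (R = 0.08206 L·atm/(mol·K))
V = nRT/P = 0.7×0.08206×421/3.7
= 6.536 L

6.536 L


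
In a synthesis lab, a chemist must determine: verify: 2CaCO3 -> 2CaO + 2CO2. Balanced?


Equation: 2CaCO3 -> 2CaO + 2CO2
Check atoms: C: 2=2, Ca: 2=2, O: 6=6
Balanced

Yes, balanced


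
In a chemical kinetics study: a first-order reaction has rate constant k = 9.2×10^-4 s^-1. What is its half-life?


t½ = ln2/k = 0.693147/(9.2×10^-4 s^-1)
= 753.4 s

753.4 s


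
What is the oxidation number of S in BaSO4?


(+2) + x + 4(-2) = 0, so x = +6
Oxidation number: +6

+6


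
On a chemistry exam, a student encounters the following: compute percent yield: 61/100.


% yield = actual/theoretical × 100
= 61/100 × 100
= 61.0%

61.0%


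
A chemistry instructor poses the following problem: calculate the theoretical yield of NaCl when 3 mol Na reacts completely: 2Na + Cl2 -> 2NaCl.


Mole ratio NaCl:Na = 2:2
n(NaCl) = 3 × 2/2 = 3.000 mol
mass = 3.000 × 58.44 = 175.32 g

175.32 g


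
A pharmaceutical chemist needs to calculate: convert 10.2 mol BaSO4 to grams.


M(BaSO4) = 233.4 g/mol
mass = n × M = 10.2 × 233.4 = 2380.68 g

2380.68 g


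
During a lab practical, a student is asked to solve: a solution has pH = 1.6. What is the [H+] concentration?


[H+] = 10^(-pH) = 10^(-1.6)
= 2.51×10^-2 M

2.51×10^-2 M


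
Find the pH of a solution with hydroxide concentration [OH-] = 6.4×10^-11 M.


pOH = -log10([OH-]) = -log10(6.4×10^-11)
= 11 - log10(6.4) = 10.19
pH = 14 - pOH = 14 - 10.19 = 3.81

3.81


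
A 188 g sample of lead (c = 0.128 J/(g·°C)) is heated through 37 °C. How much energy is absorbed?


q = mcΔT = 188 × 0.128 × 37
= 890.37 J

890.37 J


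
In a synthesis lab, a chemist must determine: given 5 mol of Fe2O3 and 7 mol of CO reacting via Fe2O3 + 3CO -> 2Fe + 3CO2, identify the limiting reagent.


Mole ratio available / coefficient:
  Fe2O3: 5/1 = 5.000
  CO: 7/3 = 2.333
Smaller ratio is limiting.

CO


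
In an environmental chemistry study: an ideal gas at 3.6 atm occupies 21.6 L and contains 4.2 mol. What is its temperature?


PV = nRT  (R = 0.08206 L·atm/(mol·K))
T = PV/(nR) = 3.6×21.6/(4.2×0.08206)
= 77.76/0.344652
= 225.62 K

225.62 K


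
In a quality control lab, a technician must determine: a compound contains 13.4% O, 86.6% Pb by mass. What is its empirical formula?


Assume 100 g sample. Moles of each element:
  O: 13.4/16.0 = 0.838 mol
  Pb: 86.6/207.2 = 0.418 mol
Divide by smallest (0.418):
  O: 0.838/0.418 = 2.0
  Pb: 0.418/0.418 = 1.0
Empirical formula: PbO2

PbO2


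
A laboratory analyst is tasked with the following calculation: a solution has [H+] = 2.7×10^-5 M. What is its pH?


pH = -log10([H+]) = -log10(2.7×10^-5)
= 5 - log10(2.7)
= 5 - 0.43
= 4.57

4.57


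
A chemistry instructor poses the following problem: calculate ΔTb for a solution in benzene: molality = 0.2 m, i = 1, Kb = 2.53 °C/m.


ΔTb = Kb × m × i
= 2.53 × 0.2 × 1
= 0.506 °C

0.506 °C


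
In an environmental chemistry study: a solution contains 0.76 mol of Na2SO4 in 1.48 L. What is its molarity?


M = n/V = 0.76/1.48 = 0.514 mol/L

0.514 M


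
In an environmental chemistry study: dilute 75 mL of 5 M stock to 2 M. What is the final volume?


C1V1 = C2V2
5 × 75 = 2 × V2
V2 = 375/2 = 187.5 mL

187.5 mL


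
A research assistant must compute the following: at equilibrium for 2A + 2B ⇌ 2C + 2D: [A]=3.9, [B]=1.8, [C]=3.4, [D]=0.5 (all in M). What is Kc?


Kc = [C]^2[D]^2/([A]^2[B]^2)
= (3.4^2 × 0.5^2)/(3.9^2 × 1.8^2)
= 2.89/49.2804
= 0.05864

0.05864


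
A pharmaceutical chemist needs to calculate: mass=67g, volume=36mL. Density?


ρ = mass/volume
= 67/36
= 1.861 g/mL

1.861 g/mL


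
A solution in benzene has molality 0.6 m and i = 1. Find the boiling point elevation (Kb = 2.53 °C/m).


ΔTb = Kb × m × i
= 2.53 × 0.6 × 1
= 1.518 °C

1.518 °C


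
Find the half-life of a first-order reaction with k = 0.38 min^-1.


t½ = ln2/k = 0.693147/(0.38 min^-1)
= 1.824 min

1.824 min


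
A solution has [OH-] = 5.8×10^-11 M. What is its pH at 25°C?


pOH = -log10([OH-]) = -log10(5.8×10^-11)
= 11 - log10(5.8) = 10.24
pH = 14 - pOH = 14 - 10.24 = 3.76

3.76


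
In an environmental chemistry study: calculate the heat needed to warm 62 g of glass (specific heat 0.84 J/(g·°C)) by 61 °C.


q = mcΔT = 62 × 0.84 × 61
= 3176.88 J

3176.88 J


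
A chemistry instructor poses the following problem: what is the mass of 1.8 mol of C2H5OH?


M(C2H5OH) = 46.07 g/mol
mass = n × M = 1.8 × 46.07 = 82.93 g

82.93 g


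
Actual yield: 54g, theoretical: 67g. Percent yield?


% yield = actual/theoretical × 100
= 54/67 × 100
= 80.6%

80.6%


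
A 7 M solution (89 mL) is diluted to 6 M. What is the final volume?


C1V1 = C2V2
7 × 89 = 6 × V2
V2 = 623/6 = 103.83 mL

103.83 mL


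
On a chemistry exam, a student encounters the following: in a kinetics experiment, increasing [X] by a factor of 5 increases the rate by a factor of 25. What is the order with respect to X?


rate ∝ [X]^n
5^n = 25 → n = 2
Order in X: 2

2


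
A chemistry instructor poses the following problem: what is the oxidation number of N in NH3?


x + 3(+1) = 0, so x = -3
Oxidation number: -3

-3


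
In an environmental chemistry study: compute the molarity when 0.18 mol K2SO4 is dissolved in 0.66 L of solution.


M = n/V = 0.18/0.66 = 0.273 mol/L

0.273 M


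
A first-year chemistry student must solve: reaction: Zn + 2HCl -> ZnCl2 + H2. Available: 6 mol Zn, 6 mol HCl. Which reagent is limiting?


Mole ratio available / coefficient:
  Zn: 6/1 = 6.000
  HCl: 6/2 = 3.000
Smaller ratio is limiting.

HCl


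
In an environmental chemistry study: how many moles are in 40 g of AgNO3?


M(AgNO3) = 169.88 g/mol
n = mass/M = 40/169.88 = 0.2355 mol

0.2355 mol


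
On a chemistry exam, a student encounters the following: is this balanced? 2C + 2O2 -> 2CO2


Equation: 2C + 2O2 -> 2CO2
Check atoms: C: 2=2, O: 4=4
Balanced

Yes, balanced


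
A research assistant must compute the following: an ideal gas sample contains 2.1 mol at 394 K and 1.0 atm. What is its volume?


PV = nRT  (R = 0.08206 L·atm/(mol·K))
V = nRT/P = 2.1×0.08206×394/1.0
= 67.896 L

67.896 L


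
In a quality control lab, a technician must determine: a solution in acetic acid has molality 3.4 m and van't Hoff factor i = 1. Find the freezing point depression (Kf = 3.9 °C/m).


ΔTf = Kf × m × i
= 3.9 × 3.4 × 1
= 13.26 °C

13.26 °C


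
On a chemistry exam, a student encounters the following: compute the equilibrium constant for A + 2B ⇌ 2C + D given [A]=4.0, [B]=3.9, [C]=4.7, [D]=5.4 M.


Kc = [C]^2[D]/([A][B]^2)
= (4.7^2 × 5.4^1)/(4.0^1 × 3.9^2)
= 119.286/60.84
= 1.961

1.961


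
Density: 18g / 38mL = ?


ρ = mass/volume
= 18/38
= 0.474 g/mL

0.474 g/mL


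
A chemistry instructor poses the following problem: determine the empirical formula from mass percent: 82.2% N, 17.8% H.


Assume 100 g sample. Moles of each element:
  N: 82.2/14.01 = 5.867 mol
  H: 17.8/1.008 = 17.659 mol
Divide by smallest (5.867):
  N: 5.867/5.867 = 1.0
  H: 17.659/5.867 = 3.01
Empirical formula: NH3

NH3


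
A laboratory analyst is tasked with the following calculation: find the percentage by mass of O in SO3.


M(SO3) = 1×32.07 + 3×16.0 = 80.07 g/mol
Mass of O = 3 × 16.0 = 48.00 g/mol
% O = 48.00/80.07 × 100 = 59.95%

59.95%


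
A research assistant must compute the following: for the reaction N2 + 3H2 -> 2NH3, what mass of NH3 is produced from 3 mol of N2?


Mole ratio NH3:N2 = 2:1
n(NH3) = 3 × 2/1 = 6.000 mol
mass = 6.000 × 17.03 = 102.18 g

102.18 g


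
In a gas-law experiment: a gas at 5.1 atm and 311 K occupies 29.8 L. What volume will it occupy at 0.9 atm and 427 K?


P1V1/T1 = P2V2/T2
V2 = P1V1T2/(T1P2)
= 5.1×29.8×427/(311×0.9)
= 231.852 L

231.852 L


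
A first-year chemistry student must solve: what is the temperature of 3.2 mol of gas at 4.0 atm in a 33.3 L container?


PV = nRT  (R = 0.08206 L·atm/(mol·K))
T = PV/(nR) = 4.0×33.3/(3.2×0.08206)
= 133.20/0.262592
= 507.25 K

507.25 K


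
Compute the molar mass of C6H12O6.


M(C6H12O6) = 6×12.01 + 12×1.008 + 6×16.0
= 72.06 + 12.1 + 96.0
= 180.16 g/mol

180.16 g/mol


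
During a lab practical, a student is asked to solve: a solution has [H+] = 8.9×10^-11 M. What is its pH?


pH = -log10([H+]) = -log10(8.9×10^-11)
= 11 - log10(8.9)
= 11 - 0.95
= 10.05

10.05


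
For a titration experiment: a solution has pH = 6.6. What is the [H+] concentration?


[H+] = 10^(-pH) = 10^(-6.6)
= 2.51×10^-7 M

2.51×10^-7 M


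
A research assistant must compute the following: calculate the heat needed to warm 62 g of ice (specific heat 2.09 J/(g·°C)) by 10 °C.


q = mcΔT = 62 × 2.09 × 10
= 1295.80 J

1295.80 J


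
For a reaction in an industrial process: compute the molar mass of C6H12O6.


M(C6H12O6) = 6×12.01 + 12×1.008 + 6×16.0
= 72.06 + 12.1 + 96.0
= 180.16 g/mol

180.16 g/mol


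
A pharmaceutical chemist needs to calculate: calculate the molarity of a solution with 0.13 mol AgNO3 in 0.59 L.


M = n/V = 0.13/0.59 = 0.220 mol/L

0.220 M


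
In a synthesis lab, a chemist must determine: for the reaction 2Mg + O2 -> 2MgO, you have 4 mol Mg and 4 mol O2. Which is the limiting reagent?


Mole ratio available / coefficient:
  Mg: 4/2 = 2.000
  O2: 4/1 = 4.000
Smaller ratio is limiting.

Mg


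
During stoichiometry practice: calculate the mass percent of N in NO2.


M(NO2) = 1×14.01 + 2×16.0 = 46.01 g/mol
Mass of N = 1 × 14.01 = 14.01 g/mol
% N = 14.01/46.01 × 100 = 30.45%

30.45%


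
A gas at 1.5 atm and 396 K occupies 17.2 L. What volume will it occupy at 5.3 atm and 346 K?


P1V1/T1 = P2V2/T2
V2 = P1V1T2/(T1P2)
= 1.5×17.2×346/(396×5.3)
= 4.253 L

4.253 L


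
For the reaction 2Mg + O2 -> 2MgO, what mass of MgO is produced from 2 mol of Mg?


Mole ratio MgO:Mg = 2:2
n(MgO) = 2 × 2/2 = 2.000 mol
mass = 2.000 × 40.31 = 80.62 g

80.62 g


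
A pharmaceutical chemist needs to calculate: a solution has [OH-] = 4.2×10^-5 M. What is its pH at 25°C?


pOH = -log10([OH-]) = -log10(4.2×10^-5)
= 5 - log10(4.2) = 4.38
pH = 14 - pOH = 14 - 4.38 = 9.62

9.62


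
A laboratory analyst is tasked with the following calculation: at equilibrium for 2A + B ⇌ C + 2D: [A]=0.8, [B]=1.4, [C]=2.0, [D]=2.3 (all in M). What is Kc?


Kc = [C][D]^2/([A]^2[B])
= (2.0^1 × 2.3^2)/(0.8^2 × 1.4^1)
= 10.58/0.896
= 11.81

11.81


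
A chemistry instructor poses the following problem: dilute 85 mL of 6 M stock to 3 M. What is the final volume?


C1V1 = C2V2
6 × 85 = 3 × V2
V2 = 510/3 = 170.0 mL

170.0 mL


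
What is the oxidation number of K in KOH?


Group 1 metal: +1
Oxidation number: +1

+1


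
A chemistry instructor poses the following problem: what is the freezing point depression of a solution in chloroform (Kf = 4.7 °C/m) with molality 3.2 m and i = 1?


ΔTf = Kf × m × i
= 4.7 × 3.2 × 1
= 15.04 °C

15.04 °C


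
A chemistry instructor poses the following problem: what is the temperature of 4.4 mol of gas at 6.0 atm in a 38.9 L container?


PV = nRT  (R = 0.08206 L·atm/(mol·K))
T = PV/(nR) = 6.0×38.9/(4.4×0.08206)
= 233.40/0.361064
= 646.42 K

646.42 K


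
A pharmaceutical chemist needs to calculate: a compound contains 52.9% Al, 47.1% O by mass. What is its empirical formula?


Assume 100 g sample. Moles of each element:
  Al: 52.9/26.98 = 1.961 mol
  O: 47.1/16.0 = 2.944 mol
Divide by smallest (1.961):
  Al: 1.961/1.961 = 1.0
  O: 2.944/1.961 = 1.5
Multiply all ratios by 2 to obtain whole numbers.
Empirical formula: Al2O3

Al2O3


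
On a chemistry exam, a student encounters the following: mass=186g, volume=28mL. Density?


ρ = mass/volume
= 186/28
= 6.643 g/mL

6.643 g/mL


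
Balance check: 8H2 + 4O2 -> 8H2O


Equation: 8H2 + 4O2 -> 8H2O
Check atoms: H: 16=16, O: 8=8
Balanced

Yes, balanced


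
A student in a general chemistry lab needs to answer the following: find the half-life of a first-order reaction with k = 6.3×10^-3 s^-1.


t½ = ln2/k = 0.693147/(6.3×10^-3 s^-1)
= 110.0 s

110.0 s


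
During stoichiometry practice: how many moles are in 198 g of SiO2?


M(SiO2) = 60.09 g/mol
n = mass/M = 198/60.09 = 3.2951 mol

3.2951 mol


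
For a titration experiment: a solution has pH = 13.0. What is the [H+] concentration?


[H+] = 10^(-pH) = 10^(-13.0)
= 1.0×10^-13 M

1.0×10^-13 M


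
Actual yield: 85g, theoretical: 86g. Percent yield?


% yield = actual/theoretical × 100
= 85/86 × 100
= 98.84%

98.84%


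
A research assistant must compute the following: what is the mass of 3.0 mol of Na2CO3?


M(Na2CO3) = 105.99 g/mol
mass = n × M = 3.0 × 105.99 = 317.97 g

317.97 g


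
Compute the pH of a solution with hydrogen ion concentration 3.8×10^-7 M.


pH = -log10([H+]) = -log10(3.8×10^-7)
= 7 - log10(3.8)
= 7 - 0.58
= 6.42

6.42


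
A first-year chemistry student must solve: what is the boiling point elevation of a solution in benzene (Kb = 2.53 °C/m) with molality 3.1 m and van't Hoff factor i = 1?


ΔTb = Kb × m × i
= 2.53 × 3.1 × 1
= 7.843 °C

7.843 °C


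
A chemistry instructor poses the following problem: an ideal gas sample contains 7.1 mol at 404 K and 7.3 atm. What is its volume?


PV = nRT  (R = 0.08206 L·atm/(mol·K))
V = nRT/P = 7.1×0.08206×404/7.3
= 32.244 L

32.244 L


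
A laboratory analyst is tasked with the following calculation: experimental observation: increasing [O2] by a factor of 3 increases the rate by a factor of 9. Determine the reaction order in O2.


rate ∝ [O2]^n
3^n = 9 → n = 2
Order in O2: 2

2


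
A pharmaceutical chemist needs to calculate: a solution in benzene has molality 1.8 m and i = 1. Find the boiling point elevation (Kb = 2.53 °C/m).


ΔTb = Kb × m × i
= 2.53 × 1.8 × 1
= 4.554 °C

4.554 °C


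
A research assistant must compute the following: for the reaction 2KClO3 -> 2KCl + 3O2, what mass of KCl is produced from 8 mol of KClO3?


Mole ratio KCl:KClO3 = 2:2
n(KCl) = 8 × 2/2 = 8.000 mol
mass = 8.000 × 74.55 = 596.4 g

596.4 g


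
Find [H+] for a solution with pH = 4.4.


[H+] = 10^(-pH) = 10^(-4.4)
= 3.98×10^-5 M

3.98×10^-5 M


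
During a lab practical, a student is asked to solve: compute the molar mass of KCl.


M(KCl) = 1×39.1 + 1×35.45
= 39.1 + 35.45
= 74.55 g/mol

74.55 g/mol
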